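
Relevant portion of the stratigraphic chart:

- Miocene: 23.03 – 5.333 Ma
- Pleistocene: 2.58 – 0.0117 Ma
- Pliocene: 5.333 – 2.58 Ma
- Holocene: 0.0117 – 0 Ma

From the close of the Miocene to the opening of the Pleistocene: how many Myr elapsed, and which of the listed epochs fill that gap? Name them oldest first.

2.753 million years; Pliocene

The Miocene closes at 5.333 Ma and the Pleistocene opens at 2.58 Ma, so the interval is 5.333 − 2.58 = 2.753 Myr.
An epoch fits inside if it starts at or after 5.333 Ma and ends at or before 2.58 Ma; oldest first that gives Pliocene.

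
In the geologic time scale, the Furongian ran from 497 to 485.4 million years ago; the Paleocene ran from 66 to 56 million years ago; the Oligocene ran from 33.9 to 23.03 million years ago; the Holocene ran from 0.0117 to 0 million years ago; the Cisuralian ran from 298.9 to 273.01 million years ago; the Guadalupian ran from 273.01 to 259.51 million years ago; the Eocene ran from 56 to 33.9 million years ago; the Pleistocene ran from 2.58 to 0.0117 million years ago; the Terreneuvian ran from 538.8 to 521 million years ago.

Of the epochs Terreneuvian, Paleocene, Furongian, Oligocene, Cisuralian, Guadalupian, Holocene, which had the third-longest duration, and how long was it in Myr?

Guadalupian, 13.5 million years

Start − end for each: Terreneuvian 538.8 − 521 = 17.8; Paleocene 66 − 56 = 10; Furongian 497 − 485.4 = 11.6; Oligocene 33.9 − 23.03 = 10.87; Cisuralian 298.9 − 273.01 = 25.89; Guadalupian 273.01 − 259.51 = 13.5; Holocene 0.0117 − 0 = 0.0117.
Ranking these from longest: Cisuralian > Terreneuvian > Guadalupian > Furongian > Oligocene > Paleocene > Holocene.
Position 3 in that ranking is Guadalupian, which lasted 13.5 Myr.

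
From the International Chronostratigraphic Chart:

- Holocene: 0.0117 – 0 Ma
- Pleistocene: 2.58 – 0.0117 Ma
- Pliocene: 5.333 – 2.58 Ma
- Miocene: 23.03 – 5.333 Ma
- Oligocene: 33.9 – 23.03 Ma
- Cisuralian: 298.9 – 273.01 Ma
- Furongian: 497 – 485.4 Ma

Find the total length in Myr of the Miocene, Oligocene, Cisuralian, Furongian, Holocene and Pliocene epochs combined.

Each duration: Miocene = 17.697; Oligocene = 10.87; Cisuralian = 25.89; Furongian = 11.6; Holocene = 0.0117; Pliocene = 2.753.
Sum: 17.697 + 10.87 + 25.89 + 11.6 + 0.0117 + 2.753 = 68.8217 Myr.

68.8217 million years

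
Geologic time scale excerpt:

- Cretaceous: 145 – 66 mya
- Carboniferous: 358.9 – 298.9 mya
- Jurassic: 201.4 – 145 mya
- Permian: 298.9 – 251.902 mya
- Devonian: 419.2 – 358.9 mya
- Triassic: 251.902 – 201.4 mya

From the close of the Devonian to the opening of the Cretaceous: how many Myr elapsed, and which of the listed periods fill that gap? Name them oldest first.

The Devonian closes at 358.9 Ma and the Cretaceous opens at 145 Ma, so the interval is 358.9 − 145 = 213.9 Myr.
A period fits inside if it starts at or after 358.9 Ma and ends at or before 145 Ma; oldest first that gives Carboniferous, Permian, Triassic, Jurassic.

213.9 million years; Carboniferous, Permian, Triassic, Jurassic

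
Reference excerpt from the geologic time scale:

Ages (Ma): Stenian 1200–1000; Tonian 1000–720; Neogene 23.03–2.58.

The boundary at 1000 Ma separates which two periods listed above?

The Stenian ends at 1000 Ma and the Tonian begins at 1000 Ma, so they share that boundary.

Stenian and Tonian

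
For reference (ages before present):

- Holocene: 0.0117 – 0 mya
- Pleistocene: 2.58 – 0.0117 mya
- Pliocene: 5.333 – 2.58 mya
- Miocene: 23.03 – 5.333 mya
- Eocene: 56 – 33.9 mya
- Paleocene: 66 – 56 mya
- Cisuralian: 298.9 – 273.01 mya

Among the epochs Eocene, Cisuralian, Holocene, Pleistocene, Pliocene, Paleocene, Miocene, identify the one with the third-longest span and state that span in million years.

Start − end for each: Eocene 56 − 33.9 = 22.1; Cisuralian 298.9 − 273.01 = 25.89; Holocene 0.0117 − 0 = 0.0117; Pleistocene 2.58 − 0.0117 = 2.5683; Pliocene 5.333 − 2.58 = 2.753; Paleocene 66 − 56 = 10; Miocene 23.03 − 5.333 = 17.697.
Ranking these from longest: Cisuralian > Eocene > Miocene > Paleocene > Pliocene > Pleistocene > Holocene.
Position 3 in that ranking is Miocene, which lasted 17.697 Myr.

Miocene, 17.697 million years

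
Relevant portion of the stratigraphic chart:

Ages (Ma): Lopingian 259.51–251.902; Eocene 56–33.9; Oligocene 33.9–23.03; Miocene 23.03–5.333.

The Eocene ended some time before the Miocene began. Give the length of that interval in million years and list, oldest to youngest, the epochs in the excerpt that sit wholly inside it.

End of Eocene = 33.9 Ma; start of Miocene = 23.03 Ma.
Gap = 33.9 − 23.03 = 10.87 Myr.
Epochs wholly inside 33.9–23.03 Ma: Oligocene (33.9–23.03).

10.87 million years; Oligocene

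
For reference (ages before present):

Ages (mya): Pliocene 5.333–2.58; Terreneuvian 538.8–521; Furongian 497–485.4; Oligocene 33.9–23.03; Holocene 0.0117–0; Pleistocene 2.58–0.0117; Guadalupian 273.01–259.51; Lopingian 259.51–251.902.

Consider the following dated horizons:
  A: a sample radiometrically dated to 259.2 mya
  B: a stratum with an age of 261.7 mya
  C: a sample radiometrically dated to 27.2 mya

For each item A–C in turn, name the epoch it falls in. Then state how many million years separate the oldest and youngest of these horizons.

A — Lopingian; B — Guadalupian; C — Oligocene; span 234.5 million years

A: 259.2 Ma lies in 259.51–251.902 Ma, so Lopingian.
B: 261.7 Ma lies in 273.01–259.51 Ma, so Guadalupian.
C: 27.2 Ma lies in 33.9–23.03 Ma, so Oligocene.
Oldest = 261.7 Ma, youngest = 27.2 Ma → span 234.5 Myr.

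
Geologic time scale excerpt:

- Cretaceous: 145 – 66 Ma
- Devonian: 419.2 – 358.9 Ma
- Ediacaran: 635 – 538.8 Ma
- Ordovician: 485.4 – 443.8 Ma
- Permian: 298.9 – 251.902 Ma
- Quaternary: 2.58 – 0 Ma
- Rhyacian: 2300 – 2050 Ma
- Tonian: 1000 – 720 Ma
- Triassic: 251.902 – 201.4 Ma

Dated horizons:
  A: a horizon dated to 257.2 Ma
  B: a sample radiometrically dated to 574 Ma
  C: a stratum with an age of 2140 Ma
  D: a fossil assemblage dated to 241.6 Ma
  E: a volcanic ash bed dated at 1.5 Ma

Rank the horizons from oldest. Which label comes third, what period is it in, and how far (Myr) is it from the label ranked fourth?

A, in the Permian; 15.6 million years to D

Larger Ma means older, so oldest first: C 2140 > B 574 > A 257.2 > D 241.6 > E 1.5.
Counting 3 along gives A (257.2 Ma); the excerpt puts that inside the Permian, 298.9–251.902 Ma.
Next in line is D (241.6 Ma), and 257.2 − 241.6 = 15.6 Myr.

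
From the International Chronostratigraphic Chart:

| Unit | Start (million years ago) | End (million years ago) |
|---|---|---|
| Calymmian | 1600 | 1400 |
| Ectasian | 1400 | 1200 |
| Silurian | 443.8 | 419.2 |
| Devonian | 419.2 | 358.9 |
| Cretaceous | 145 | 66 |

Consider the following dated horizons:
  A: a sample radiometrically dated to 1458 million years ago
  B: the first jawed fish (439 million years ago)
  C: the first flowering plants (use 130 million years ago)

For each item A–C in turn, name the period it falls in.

A — Calymmian; B — Silurian; C — Cretaceous

Match each age against the start–end ranges in the excerpt: A = 1458 Ma → Calymmian (1600–1400); B = 439 Ma → Silurian (443.8–419.2); C = 130 Ma → Cretaceous (145–66).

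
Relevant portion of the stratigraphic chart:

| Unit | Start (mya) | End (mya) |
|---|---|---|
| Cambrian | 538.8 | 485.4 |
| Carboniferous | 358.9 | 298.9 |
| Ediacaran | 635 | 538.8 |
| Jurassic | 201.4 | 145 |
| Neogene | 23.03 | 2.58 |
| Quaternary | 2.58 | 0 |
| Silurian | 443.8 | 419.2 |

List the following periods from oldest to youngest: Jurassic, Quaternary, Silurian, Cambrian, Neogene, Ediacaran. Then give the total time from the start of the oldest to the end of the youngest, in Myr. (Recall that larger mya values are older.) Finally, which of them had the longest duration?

From the excerpt: Jurassic 201.4–145; Quaternary 2.58–0; Silurian 443.8–419.2; Cambrian 538.8–485.4; Neogene 23.03–2.58; Ediacaran 635–538.8 (Ma).
Larger Ma is earlier, so the oldest is Ediacaran and the youngest is Quaternary; oldest to youngest: Ediacaran, Cambrian, Silurian, Jurassic, Neogene, Quaternary.
Oldest start 635 minus youngest end 0 gives 635 Myr overall.
Individual lengths (start − end): Cambrian 53.4; Silurian 24.6; Neogene 20.45; Jurassic 56.4; Quaternary 2.58; Ediacaran 96.2. The largest is Ediacaran at 96.2 Myr.

Ediacaran, Cambrian, Silurian, Jurassic, Neogene, Quaternary; total span 635 Myr; longest is Ediacaran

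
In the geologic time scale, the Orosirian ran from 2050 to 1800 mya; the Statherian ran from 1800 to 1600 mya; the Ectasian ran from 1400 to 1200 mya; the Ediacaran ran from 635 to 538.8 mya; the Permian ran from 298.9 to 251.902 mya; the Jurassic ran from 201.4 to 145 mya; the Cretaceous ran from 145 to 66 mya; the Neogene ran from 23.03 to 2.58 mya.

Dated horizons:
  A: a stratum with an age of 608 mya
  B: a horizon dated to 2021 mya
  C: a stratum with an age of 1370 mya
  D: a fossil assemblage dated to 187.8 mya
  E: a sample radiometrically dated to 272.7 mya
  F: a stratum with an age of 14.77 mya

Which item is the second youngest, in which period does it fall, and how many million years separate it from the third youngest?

D, in the Jurassic; 84.9 million years to E

Sorted youngest-first by Ma: F (14.77), D (187.8), E (272.7), A (608), C (1370), B (2021).
The second youngest is D at 187.8 Ma, which lies in 201.4–145 Ma: the Jurassic.
The third youngest is E at 272.7 Ma; separation = |187.8 − 272.7| = 84.9 Myr.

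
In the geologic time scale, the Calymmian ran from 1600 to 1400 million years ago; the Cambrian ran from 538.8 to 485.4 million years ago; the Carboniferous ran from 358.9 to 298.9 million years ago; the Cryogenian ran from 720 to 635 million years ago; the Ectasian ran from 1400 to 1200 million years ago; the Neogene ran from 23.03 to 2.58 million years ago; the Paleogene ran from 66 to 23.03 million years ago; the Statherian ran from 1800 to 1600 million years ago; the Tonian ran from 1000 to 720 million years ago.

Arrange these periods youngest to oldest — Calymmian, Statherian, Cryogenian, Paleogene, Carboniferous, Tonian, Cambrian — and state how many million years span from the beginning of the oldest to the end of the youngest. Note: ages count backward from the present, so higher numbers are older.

Paleogene, Carboniferous, Cambrian, Cryogenian, Tonian, Calymmian, Statherian; total span 1776.97 Myr

Start ages (Ma): Statherian 1800, Calymmian 1600, Tonian 1000, Cryogenian 720, Cambrian 538.8, Carboniferous 358.9, Paleogene 66.
Ordered youngest to oldest: Paleogene, Carboniferous, Cambrian, Cryogenian, Tonian, Calymmian, Statherian.
Span = 1800 − 23.03 = 1776.97 Myr.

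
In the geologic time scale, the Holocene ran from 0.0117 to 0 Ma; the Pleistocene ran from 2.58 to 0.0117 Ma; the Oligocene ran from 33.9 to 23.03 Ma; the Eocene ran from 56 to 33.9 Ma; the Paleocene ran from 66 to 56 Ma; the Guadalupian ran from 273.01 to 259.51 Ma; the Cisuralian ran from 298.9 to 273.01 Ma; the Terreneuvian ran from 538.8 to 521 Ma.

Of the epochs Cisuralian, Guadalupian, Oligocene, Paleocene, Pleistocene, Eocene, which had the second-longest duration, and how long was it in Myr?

Durations: Cisuralian 25.89; Guadalupian 13.5; Oligocene 10.87; Paleocene 10; Pleistocene 2.5683; Eocene 22.1 Myr.
Sorted longest-first: Cisuralian (25.89), Eocene (22.1), Guadalupian (13.5), Oligocene (10.87), Paleocene (10), Pleistocene (2.5683).
The second longest is Eocene at 22.1 Myr.

Eocene, 22.1 million years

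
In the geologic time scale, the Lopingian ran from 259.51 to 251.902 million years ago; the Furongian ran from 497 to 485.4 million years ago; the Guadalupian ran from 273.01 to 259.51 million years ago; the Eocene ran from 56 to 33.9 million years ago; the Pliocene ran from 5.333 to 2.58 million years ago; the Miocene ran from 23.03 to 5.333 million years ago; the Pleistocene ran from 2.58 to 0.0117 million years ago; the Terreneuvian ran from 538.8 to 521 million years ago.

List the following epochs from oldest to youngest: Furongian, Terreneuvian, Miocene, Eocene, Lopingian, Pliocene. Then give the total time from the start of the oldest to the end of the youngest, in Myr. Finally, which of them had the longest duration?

Terreneuvian, Furongian, Lopingian, Eocene, Miocene, Pliocene; total span 536.22 Myr; longest is Eocene

Start ages (Ma): Terreneuvian 538.8, Furongian 497, Lopingian 259.51, Eocene 56, Miocene 23.03, Pliocene 5.333.
Ordered oldest to youngest: Terreneuvian, Furongian, Lopingian, Eocene, Miocene, Pliocene.
Span = 538.8 − 2.58 = 536.22 Myr.
Durations: Lopingian 7.608, Miocene 17.697, Pliocene 2.753, Furongian 11.6, Terreneuvian 17.8, Eocene 22.1 → longest is Eocene (22.1 Myr).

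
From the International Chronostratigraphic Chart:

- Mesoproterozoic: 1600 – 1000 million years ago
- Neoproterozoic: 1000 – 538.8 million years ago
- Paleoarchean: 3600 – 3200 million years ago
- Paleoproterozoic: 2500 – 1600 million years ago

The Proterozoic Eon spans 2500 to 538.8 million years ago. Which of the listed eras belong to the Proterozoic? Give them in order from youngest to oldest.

Neoproterozoic, Mesoproterozoic, Paleoproterozoic

Eras with both bounds inside 2500–538.8 Ma: Neoproterozoic (1000–538.8), Mesoproterozoic (1600–1000), Paleoproterozoic (2500–1600).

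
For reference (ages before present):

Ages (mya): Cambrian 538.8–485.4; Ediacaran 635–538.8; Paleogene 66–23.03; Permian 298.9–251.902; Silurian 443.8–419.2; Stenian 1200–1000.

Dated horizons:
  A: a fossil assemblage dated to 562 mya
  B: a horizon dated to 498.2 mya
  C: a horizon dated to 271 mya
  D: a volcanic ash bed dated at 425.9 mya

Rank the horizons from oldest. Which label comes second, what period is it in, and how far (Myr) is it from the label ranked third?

Sorted oldest-first by Ma: A (562), B (498.2), D (425.9), C (271).
The second oldest is B at 498.2 Ma, which lies in 538.8–485.4 Ma: the Cambrian.
The third oldest is D at 425.9 Ma; separation = |498.2 − 425.9| = 72.3 Myr.

B, in the Cambrian; 72.3 million years to D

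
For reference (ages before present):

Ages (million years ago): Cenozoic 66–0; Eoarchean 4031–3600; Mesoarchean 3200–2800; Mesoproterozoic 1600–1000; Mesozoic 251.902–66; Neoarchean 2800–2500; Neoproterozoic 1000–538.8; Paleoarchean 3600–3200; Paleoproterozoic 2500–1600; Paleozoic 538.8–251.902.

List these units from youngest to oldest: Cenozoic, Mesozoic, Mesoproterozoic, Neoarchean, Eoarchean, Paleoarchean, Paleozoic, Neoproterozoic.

Cenozoic, Mesozoic, Paleozoic, Neoproterozoic, Mesoproterozoic, Neoarchean, Paleoarchean, Eoarchean

Sorting by start age (ascending Ma, since larger Ma = older): Cenozoic began 66, Mesozoic began 251.902, Paleozoic began 538.8, Neoproterozoic began 1000, Mesoproterozoic began 1600, Neoarchean began 2800, Paleoarchean began 3600, Eoarchean began 4031.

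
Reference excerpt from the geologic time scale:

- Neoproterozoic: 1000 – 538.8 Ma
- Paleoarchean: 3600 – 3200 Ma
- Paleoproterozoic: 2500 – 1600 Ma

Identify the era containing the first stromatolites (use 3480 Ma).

Paleoarchean

3480 Ma lies between 3600 and 3200 Ma, so it falls in the Paleoarchean.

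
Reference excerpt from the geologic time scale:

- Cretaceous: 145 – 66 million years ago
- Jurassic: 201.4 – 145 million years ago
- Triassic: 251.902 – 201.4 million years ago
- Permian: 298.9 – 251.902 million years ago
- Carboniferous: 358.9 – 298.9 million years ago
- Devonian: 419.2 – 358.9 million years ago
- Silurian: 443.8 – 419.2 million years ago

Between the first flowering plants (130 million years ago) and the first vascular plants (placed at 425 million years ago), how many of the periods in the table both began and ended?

5

The older date is 425 Ma and the younger is 130 Ma.
Periods with start < 425 and end > 130 Ma: Devonian (419.2–358.9), Carboniferous (358.9–298.9), Permian (298.9–251.902), Triassic (251.902–201.4), Jurassic (201.4–145).
That is 5 complete periods.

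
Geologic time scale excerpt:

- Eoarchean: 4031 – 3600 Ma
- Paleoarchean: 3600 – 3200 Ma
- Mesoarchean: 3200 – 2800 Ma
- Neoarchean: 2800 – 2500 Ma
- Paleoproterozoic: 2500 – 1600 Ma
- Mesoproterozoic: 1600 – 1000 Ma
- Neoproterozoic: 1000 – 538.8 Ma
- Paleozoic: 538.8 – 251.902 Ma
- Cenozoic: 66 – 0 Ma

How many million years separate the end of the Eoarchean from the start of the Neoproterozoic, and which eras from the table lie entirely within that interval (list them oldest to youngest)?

The Eoarchean closes at 3600 Ma and the Neoproterozoic opens at 1000 Ma, so the interval is 3600 − 1000 = 2600 Myr.
An era fits inside if it starts at or after 3600 Ma and ends at or before 1000 Ma; oldest first that gives Paleoarchean, Mesoarchean, Neoarchean, Paleoproterozoic, Mesoproterozoic.

2600 million years; Paleoarchean, Mesoarchean, Neoarchean, Paleoproterozoic, Mesoproterozoic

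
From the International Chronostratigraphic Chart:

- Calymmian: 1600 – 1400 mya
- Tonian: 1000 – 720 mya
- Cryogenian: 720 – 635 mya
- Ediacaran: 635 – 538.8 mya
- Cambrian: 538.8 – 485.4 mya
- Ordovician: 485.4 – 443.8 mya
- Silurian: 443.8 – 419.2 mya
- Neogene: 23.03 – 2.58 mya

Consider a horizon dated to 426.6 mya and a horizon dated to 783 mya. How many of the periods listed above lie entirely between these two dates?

The older date is 783 Ma and the younger is 426.6 Ma.
Periods with start < 783 and end > 426.6 Ma: Cryogenian (720–635), Ediacaran (635–538.8), Cambrian (538.8–485.4), Ordovician (485.4–443.8).
That is 4 complete periods.

4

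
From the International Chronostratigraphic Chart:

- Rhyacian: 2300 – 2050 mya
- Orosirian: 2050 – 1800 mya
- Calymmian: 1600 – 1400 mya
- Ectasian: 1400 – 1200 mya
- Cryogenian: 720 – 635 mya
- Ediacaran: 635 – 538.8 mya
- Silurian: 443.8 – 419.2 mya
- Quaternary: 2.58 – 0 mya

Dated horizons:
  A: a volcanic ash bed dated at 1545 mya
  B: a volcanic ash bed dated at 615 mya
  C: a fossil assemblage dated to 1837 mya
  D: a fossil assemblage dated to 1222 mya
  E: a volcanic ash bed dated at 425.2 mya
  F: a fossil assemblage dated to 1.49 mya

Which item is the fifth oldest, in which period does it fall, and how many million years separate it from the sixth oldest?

Sorted oldest-first by Ma: C (1837), A (1545), D (1222), B (615), E (425.2), F (1.49).
The fifth oldest is E at 425.2 Ma, which lies in 443.8–419.2 Ma: the Silurian.
The sixth oldest is F at 1.49 Ma; separation = |425.2 − 1.49| = 423.71 Myr.

E, in the Silurian; 423.71 million years to F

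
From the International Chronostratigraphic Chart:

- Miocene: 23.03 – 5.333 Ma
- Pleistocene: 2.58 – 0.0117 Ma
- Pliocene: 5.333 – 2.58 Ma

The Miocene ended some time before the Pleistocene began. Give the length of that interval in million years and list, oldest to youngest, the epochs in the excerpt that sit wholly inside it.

End of Miocene = 5.333 Ma; start of Pleistocene = 2.58 Ma.
Gap = 5.333 − 2.58 = 2.753 Myr.
Epochs wholly inside 5.333–2.58 Ma: Pliocene (5.333–2.58).

2.753 million years; Pliocene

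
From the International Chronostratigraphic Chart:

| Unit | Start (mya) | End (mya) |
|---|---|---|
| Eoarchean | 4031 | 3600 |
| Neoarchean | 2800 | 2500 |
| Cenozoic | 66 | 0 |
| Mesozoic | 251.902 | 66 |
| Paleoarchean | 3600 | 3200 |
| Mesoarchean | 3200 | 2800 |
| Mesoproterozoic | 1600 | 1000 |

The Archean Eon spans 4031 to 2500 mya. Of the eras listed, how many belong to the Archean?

4

Eras inside 4031–2500 Ma: Eoarchean, Paleoarchean, Mesoarchean, Neoarchean — 4 in total.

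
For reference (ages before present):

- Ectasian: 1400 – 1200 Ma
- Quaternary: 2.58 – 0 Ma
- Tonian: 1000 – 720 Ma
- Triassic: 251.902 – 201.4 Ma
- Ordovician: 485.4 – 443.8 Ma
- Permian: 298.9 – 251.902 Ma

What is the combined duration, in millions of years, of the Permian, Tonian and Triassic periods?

377.5 million years

Duration is start − end for each: (298.9 − 251.902) + (1000 − 720) + (251.902 − 201.4).
That is 46.998 + 280 + 50.502, which totals 377.5 million years.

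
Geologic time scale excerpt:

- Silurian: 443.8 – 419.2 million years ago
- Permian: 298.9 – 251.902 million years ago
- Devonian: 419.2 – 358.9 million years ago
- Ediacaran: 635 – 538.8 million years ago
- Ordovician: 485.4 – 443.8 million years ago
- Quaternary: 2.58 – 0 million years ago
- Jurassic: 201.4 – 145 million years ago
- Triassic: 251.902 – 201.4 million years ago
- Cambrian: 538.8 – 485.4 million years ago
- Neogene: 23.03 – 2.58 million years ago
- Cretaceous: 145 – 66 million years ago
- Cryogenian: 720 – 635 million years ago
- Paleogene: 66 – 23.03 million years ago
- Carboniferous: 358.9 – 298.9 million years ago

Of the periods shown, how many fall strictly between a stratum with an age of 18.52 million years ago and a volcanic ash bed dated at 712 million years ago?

The older date is 712 Ma and the younger is 18.52 Ma.
Periods with start < 712 and end > 18.52 Ma: Ediacaran (635–538.8), Cambrian (538.8–485.4), Ordovician (485.4–443.8), Silurian (443.8–419.2), Devonian (419.2–358.9), Carboniferous (358.9–298.9), Permian (298.9–251.902), Triassic (251.902–201.4), Jurassic (201.4–145), Cretaceous (145–66), Paleogene (66–23.03).
That is 11 complete periods.

11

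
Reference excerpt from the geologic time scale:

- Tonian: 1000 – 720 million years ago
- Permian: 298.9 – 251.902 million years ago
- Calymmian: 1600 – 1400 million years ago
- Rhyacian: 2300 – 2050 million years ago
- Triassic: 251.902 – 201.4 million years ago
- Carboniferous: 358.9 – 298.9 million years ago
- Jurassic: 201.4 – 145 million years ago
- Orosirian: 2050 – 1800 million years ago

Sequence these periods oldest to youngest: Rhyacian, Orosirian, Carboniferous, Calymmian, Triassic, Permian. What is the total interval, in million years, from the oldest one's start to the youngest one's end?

Rhyacian, Orosirian, Calymmian, Carboniferous, Permian, Triassic; total span 2098.6 Myr

From the excerpt: Rhyacian 2300–2050; Orosirian 2050–1800; Carboniferous 358.9–298.9; Calymmian 1600–1400; Triassic 251.902–201.4; Permian 298.9–251.902 (Ma).
Larger Ma is earlier, so the oldest is Rhyacian and the youngest is Triassic; oldest to youngest: Rhyacian, Orosirian, Calymmian, Carboniferous, Permian, Triassic.
Oldest start 2300 minus youngest end 201.4 gives 2098.6 Myr overall.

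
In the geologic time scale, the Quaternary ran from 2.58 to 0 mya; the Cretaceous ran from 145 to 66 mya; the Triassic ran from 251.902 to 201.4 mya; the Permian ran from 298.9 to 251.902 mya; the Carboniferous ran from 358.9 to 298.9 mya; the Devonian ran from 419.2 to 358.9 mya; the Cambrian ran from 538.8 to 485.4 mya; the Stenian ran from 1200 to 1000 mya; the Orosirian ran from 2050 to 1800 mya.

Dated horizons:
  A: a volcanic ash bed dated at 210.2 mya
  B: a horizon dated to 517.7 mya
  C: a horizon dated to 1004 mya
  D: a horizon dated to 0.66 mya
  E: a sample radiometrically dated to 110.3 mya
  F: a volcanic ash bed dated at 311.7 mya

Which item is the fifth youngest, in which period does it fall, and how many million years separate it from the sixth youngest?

Sorted youngest-first by Ma: D (0.66), E (110.3), A (210.2), F (311.7), B (517.7), C (1004).
The fifth youngest is B at 517.7 Ma, which lies in 538.8–485.4 Ma: the Cambrian.
The sixth youngest is C at 1004 Ma; separation = |517.7 − 1004| = 486.3 Myr.

B, in the Cambrian; 486.3 million years to C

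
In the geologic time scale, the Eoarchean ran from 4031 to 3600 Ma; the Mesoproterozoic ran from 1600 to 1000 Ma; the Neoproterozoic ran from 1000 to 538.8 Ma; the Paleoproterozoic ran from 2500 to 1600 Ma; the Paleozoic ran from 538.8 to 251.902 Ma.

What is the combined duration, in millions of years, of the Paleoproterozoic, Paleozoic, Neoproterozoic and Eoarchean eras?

2079.098 million years

Duration is start − end for each: (2500 − 1600) + (538.8 − 251.902) + (1000 − 538.8) + (4031 − 3600).
That is 900 + 286.898 + 461.2 + 431, which totals 2079.098 million years.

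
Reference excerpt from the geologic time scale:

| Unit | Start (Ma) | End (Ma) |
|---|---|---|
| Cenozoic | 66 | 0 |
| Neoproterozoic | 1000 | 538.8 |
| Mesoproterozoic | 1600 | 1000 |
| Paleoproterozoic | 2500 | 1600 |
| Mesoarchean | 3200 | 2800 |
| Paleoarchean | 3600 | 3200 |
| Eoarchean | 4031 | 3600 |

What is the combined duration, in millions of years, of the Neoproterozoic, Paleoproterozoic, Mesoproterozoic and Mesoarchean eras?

2361.2 million years

Each duration: Neoproterozoic = 461.2; Paleoproterozoic = 900; Mesoproterozoic = 600; Mesoarchean = 400.
Sum: 461.2 + 900 + 600 + 400 = 2361.2 Myr.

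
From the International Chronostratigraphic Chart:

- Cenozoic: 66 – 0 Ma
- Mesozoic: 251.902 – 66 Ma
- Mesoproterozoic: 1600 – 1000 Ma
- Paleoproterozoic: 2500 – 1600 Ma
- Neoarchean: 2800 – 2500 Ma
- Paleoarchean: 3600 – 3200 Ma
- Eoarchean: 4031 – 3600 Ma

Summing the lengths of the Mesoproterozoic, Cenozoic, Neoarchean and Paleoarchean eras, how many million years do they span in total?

Duration is start − end for each: (1600 − 1000) + (66 − 0) + (2800 − 2500) + (3600 − 3200).
That is 600 + 66 + 300 + 400, which totals 1366 million years.

1366 million years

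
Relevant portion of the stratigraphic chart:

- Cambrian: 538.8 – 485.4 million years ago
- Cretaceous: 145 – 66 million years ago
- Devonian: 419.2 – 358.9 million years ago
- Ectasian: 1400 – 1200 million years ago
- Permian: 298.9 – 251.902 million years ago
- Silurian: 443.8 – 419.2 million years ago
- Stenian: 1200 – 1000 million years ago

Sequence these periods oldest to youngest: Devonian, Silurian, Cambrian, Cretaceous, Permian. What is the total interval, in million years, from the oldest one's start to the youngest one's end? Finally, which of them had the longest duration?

Start ages (Ma): Cambrian 538.8, Silurian 443.8, Devonian 419.2, Permian 298.9, Cretaceous 145.
Ordered oldest to youngest: Cambrian, Silurian, Devonian, Permian, Cretaceous.
Span = 538.8 − 66 = 472.8 Myr.
Durations: Devonian 60.3, Silurian 24.6, Cretaceous 79, Permian 46.998, Cambrian 53.4 → longest is Cretaceous (79 Myr).

Cambrian, Silurian, Devonian, Permian, Cretaceous; total span 472.8 Myr; longest is Cretaceous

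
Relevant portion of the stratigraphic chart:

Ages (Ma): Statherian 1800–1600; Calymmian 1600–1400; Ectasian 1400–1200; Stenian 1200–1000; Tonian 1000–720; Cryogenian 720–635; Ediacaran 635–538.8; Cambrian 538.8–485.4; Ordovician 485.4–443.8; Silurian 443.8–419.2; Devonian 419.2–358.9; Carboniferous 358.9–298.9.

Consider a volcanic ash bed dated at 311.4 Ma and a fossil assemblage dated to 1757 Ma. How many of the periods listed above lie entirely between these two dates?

The older date is 1757 Ma and the younger is 311.4 Ma.
Periods with start < 1757 and end > 311.4 Ma: Calymmian (1600–1400), Ectasian (1400–1200), Stenian (1200–1000), Tonian (1000–720), Cryogenian (720–635), Ediacaran (635–538.8), Cambrian (538.8–485.4), Ordovician (485.4–443.8), Silurian (443.8–419.2), Devonian (419.2–358.9).
That is 10 complete periods.

10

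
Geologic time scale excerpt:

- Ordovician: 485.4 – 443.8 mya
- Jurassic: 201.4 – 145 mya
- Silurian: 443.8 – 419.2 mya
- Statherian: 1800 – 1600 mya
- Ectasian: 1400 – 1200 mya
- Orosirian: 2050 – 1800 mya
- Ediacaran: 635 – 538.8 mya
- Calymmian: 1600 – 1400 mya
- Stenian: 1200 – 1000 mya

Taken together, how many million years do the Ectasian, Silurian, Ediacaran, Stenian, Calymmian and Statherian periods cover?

Each duration: Ectasian = 200; Silurian = 24.6; Ediacaran = 96.2; Stenian = 200; Calymmian = 200; Statherian = 200.
Sum: 200 + 24.6 + 96.2 + 200 + 200 + 200 = 920.8 Myr.

920.8 million years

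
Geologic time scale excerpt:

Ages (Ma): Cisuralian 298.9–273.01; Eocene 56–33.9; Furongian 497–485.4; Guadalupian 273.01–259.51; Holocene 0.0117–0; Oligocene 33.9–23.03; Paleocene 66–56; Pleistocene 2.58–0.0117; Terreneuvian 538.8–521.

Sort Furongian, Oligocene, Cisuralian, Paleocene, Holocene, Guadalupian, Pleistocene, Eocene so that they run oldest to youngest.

The oldest of these is Furongian (starts 497 Ma) and the youngest is Holocene (ends 0 Ma).
In between, by decreasing start age: Cisuralian (298.9), Guadalupian (273.01), Paleocene (66), Eocene (56), Oligocene (33.9), Pleistocene (2.58).

Furongian, Cisuralian, Guadalupian, Paleocene, Eocene, Oligocene, Pleistocene, Holocene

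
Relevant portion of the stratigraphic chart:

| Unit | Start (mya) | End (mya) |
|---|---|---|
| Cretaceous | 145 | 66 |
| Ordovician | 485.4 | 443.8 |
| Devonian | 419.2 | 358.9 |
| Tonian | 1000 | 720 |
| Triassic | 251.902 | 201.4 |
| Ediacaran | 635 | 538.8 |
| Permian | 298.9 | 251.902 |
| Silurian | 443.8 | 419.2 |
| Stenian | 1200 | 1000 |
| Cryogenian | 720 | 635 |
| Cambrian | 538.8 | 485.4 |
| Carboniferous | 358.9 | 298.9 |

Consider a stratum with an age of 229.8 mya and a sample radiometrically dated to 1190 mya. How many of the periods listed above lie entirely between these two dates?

9

The older date is 1190 Ma and the younger is 229.8 Ma.
Periods with start < 1190 and end > 229.8 Ma: Tonian (1000–720), Cryogenian (720–635), Ediacaran (635–538.8), Cambrian (538.8–485.4), Ordovician (485.4–443.8), Silurian (443.8–419.2), Devonian (419.2–358.9), Carboniferous (358.9–298.9), Permian (298.9–251.902).
That is 9 complete periods.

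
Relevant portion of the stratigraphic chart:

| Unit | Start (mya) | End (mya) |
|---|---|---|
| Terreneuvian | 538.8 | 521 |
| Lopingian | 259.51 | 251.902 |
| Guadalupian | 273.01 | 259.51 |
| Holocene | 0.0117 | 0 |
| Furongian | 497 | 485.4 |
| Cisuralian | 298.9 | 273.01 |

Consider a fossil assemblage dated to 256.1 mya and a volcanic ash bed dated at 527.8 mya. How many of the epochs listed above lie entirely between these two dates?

3

The older date is 527.8 Ma and the younger is 256.1 Ma.
Epochs with start < 527.8 and end > 256.1 Ma: Furongian (497–485.4), Cisuralian (298.9–273.01), Guadalupian (273.01–259.51).
That is 3 complete epochs.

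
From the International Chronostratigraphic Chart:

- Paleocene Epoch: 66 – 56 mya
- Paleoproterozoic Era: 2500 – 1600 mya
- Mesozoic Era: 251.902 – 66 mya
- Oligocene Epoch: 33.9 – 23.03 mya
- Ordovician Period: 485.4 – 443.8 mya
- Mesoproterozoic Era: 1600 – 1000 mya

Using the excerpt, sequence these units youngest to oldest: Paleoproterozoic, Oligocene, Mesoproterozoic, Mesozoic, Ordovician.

The oldest of these is Paleoproterozoic (starts 2500 Ma) and the youngest is Oligocene (ends 23.03 Ma).
In between, by decreasing start age: Mesoproterozoic (1600), Ordovician (485.4), Mesozoic (251.902).
Listing youngest first means reversing that sequence.

Oligocene, then Mesozoic, then Ordovician, then Mesoproterozoic, then Paleoproterozoic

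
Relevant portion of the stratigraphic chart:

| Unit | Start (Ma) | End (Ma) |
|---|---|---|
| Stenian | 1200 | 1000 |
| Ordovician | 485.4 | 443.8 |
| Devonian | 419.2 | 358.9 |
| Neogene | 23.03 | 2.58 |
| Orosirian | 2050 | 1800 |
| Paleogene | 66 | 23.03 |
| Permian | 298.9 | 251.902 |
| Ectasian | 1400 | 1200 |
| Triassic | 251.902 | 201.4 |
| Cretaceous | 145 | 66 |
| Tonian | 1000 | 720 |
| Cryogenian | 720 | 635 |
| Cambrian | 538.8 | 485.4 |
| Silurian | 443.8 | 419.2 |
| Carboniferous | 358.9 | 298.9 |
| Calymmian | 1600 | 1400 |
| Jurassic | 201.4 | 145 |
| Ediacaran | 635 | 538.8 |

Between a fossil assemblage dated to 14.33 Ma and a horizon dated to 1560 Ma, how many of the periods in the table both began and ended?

1560 Ma sits inside the Calymmian (1600–1400) and 14.33 Ma inside the Neogene (23.03–2.58); neither of those is wholly between the two dates.
The listed periods lying completely between them are Ectasian, Stenian, Tonian, Cryogenian, Ediacaran, Cambrian, Ordovician, Silurian, Devonian, Carboniferous, Permian, Triassic, Jurassic, Cretaceous, Paleogene — 15 in all.

15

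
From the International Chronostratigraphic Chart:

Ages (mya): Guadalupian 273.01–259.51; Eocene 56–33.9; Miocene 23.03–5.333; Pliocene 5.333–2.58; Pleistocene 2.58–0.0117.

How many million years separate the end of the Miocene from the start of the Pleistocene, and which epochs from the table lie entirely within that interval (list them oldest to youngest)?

2.753 million years; Pliocene

The Miocene closes at 5.333 Ma and the Pleistocene opens at 2.58 Ma, so the interval is 5.333 − 2.58 = 2.753 Myr.
An epoch fits inside if it starts at or after 5.333 Ma and ends at or before 2.58 Ma; oldest first that gives Pliocene.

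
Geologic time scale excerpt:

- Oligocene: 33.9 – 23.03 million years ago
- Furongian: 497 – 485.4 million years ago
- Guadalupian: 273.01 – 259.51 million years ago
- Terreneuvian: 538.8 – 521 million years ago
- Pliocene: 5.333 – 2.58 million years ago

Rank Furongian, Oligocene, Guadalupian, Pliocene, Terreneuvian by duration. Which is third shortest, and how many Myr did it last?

Furongian, 11.6 million years

Start − end for each: Furongian 497 − 485.4 = 11.6; Oligocene 33.9 − 23.03 = 10.87; Guadalupian 273.01 − 259.51 = 13.5; Pliocene 5.333 − 2.58 = 2.753; Terreneuvian 538.8 − 521 = 17.8.
Ranking these from shortest: Pliocene < Oligocene < Furongian < Guadalupian < Terreneuvian.
Position 3 in that ranking is Furongian, which lasted 11.6 Myr.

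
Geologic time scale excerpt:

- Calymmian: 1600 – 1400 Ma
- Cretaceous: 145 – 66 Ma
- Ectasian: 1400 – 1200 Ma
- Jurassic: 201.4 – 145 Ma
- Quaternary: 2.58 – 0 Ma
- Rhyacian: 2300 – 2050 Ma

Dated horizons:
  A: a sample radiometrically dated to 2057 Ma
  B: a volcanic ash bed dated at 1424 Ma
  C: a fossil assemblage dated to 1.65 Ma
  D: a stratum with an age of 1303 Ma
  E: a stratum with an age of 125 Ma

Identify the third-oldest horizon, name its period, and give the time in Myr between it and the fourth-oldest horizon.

Larger Ma means older, so oldest first: A 2057 > B 1424 > D 1303 > E 125 > C 1.65.
Counting 3 along gives D (1303 Ma); the excerpt puts that inside the Ectasian, 1400–1200 Ma.
Next in line is E (125 Ma), and 1303 − 125 = 1178 Myr.

D, in the Ectasian; 1178 million years to E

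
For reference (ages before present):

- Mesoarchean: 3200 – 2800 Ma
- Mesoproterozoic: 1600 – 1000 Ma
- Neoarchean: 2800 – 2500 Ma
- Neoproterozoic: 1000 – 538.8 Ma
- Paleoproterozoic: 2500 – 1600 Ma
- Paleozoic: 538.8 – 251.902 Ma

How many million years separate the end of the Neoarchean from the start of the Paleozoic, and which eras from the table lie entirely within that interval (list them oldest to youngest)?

1961.2 million years; Paleoproterozoic, Mesoproterozoic, Neoproterozoic

The Neoarchean closes at 2500 Ma and the Paleozoic opens at 538.8 Ma, so the interval is 2500 − 538.8 = 1961.2 Myr.
An era fits inside if it starts at or after 2500 Ma and ends at or before 538.8 Ma; oldest first that gives Paleoproterozoic, Mesoproterozoic, Neoproterozoic.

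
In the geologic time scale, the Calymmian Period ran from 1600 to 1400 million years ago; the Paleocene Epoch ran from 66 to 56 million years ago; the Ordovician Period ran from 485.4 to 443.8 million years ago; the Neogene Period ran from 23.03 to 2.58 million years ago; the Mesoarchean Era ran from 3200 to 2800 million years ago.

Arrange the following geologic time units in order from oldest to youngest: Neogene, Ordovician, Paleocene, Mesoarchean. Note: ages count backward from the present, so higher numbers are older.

Mesoarchean, Ordovician, Paleocene, Neogene

The oldest of these is Mesoarchean (starts 3200 Ma) and the youngest is Neogene (ends 2.58 Ma).
In between, by decreasing start age: Ordovician (485.4), Paleocene (66).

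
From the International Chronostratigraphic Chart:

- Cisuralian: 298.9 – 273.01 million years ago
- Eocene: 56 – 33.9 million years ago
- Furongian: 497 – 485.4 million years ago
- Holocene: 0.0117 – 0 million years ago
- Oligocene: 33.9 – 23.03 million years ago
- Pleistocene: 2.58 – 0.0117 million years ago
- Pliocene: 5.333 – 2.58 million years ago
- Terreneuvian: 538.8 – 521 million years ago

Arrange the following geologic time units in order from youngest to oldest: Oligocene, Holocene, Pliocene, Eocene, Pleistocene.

Holocene, then Pleistocene, then Pliocene, then Oligocene, then Eocene

Sorting by start age (ascending Ma, since larger Ma = older): Holocene start 0.0117, Pleistocene start 2.58, Pliocene start 5.333, Oligocene start 33.9, Eocene start 56.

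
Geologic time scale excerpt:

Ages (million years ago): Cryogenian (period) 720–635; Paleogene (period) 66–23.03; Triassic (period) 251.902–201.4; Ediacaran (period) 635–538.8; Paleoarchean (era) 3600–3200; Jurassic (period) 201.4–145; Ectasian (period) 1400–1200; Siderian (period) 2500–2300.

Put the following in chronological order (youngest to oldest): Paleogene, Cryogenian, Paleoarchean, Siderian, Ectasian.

Paleogene, Cryogenian, Ectasian, Siderian, Paleoarchean

Read off each span (Ma): Paleogene 66–23.03; Cryogenian 720–635; Paleoarchean 3600–3200; Siderian 2500–2300; Ectasian 1400–1200.
Larger Ma is older, so oldest→youngest is Paleoarchean, Siderian, Ectasian, Cryogenian, Paleogene; reverse it for youngest→oldest.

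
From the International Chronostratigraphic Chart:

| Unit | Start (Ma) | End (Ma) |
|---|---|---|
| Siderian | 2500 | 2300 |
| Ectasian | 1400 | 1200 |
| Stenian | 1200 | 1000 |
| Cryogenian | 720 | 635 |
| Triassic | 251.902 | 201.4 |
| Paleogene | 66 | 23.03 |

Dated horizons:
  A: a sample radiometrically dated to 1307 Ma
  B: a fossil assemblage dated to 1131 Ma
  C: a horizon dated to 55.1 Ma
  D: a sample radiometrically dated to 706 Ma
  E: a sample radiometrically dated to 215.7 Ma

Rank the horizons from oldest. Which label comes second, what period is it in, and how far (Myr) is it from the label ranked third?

B, in the Stenian; 425 million years to D

Larger Ma means older, so oldest first: A 1307 > B 1131 > D 706 > E 215.7 > C 55.1.
Counting 2 along gives B (1131 Ma); the excerpt puts that inside the Stenian, 1200–1000 Ma.
Next in line is D (706 Ma), and 1131 − 706 = 425 Myr.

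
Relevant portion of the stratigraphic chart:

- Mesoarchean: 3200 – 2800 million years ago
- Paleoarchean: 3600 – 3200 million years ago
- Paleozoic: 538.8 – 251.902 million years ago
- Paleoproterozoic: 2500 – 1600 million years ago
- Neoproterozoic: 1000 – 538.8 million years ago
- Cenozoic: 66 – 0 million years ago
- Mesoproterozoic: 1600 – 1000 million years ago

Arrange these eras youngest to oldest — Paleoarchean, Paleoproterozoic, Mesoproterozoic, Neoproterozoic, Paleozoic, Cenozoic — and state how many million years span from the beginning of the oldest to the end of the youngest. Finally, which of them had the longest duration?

Start ages (Ma): Paleoarchean 3600, Paleoproterozoic 2500, Mesoproterozoic 1600, Neoproterozoic 1000, Paleozoic 538.8, Cenozoic 66.
Ordered youngest to oldest: Cenozoic, Paleozoic, Neoproterozoic, Mesoproterozoic, Paleoproterozoic, Paleoarchean.
Span = 3600 − 0 = 3600 Myr.
Durations: Neoproterozoic 461.2, Mesoproterozoic 600, Paleoproterozoic 900, Paleoarchean 400, Paleozoic 286.898, Cenozoic 66 → longest is Paleoproterozoic (900 Myr).

Cenozoic → Paleozoic → Neoproterozoic → Mesoproterozoic → Paleoproterozoic → Paleoarchean; total span 3600 Myr; longest is Paleoproterozoic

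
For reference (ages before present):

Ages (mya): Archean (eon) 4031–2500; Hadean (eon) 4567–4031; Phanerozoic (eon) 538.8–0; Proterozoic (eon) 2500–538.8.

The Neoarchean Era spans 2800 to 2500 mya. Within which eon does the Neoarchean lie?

Archean

The Neoarchean (2800–2500 Ma) lies entirely within 4031–2500 Ma, the Archean Eon.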